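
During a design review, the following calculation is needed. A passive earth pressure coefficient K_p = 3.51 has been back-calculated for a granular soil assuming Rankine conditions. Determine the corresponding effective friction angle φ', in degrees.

33.8°

K_p = (1+sin φ)/(1−sin φ) ⇒ sin φ = (K_p − 1)/(K_p + 1) = 0.5565.
φ = arcsin(0.5565) = 33.82°.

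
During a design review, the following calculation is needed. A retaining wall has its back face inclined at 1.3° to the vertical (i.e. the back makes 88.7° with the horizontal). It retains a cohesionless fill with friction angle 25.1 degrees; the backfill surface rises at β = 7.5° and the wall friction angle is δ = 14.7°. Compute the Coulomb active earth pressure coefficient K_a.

K_a = sin²(α+φ) / [sin²α · sin(α−δ) · (1 + √{sin(φ+δ)sin(φ−β) / (sin(α−δ)sin(α+β))})²].
With α = 88.7°, φ = 25.1°, δ = 14.7°, β = 7.5°: K_a = 0.4144.

0.414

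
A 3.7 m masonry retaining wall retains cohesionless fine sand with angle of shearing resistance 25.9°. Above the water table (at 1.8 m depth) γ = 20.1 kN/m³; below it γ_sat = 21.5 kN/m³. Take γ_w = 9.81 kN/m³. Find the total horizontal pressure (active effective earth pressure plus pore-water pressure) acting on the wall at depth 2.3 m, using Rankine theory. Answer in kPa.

21.4 kPa

K_a = (1 − sin φ)/(1 + sin φ) = 0.3920.
γ' = 21.5 − 9.81 = 11.69 kN/m³.
Effective vertical stress at 2.3 m: σ'_v = 20.1×1.8 + 11.69×0.500 = 42.03 kPa.
σ'_h = K_a σ'_v = 0.3920 × 42.03 = 16.47 kPa; u = γ_w × 0.500 = 4.905 kPa.
Total σ_h = 16.47 + 4.905 = 21.38 kPa.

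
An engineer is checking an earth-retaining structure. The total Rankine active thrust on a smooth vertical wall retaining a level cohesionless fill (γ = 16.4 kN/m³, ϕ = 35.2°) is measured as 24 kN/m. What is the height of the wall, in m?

3.30 m

K_a = 0.2687. P_a = ½ K_a γ H² ⇒ H = √(2P_a/(K_a γ)).
H = √(2×24/(0.2687×16.4)) = 3.300 m.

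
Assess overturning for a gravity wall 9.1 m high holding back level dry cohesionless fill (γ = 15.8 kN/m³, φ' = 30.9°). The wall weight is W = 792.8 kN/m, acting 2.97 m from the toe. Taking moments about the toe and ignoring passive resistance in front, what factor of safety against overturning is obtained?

K_a = tan²(45° − 30.9°/2) = 0.3214.
P_a = ½K_aγH² = 0.5×0.3214×15.8×9.1² = 210.3 kN/m, acting at H/3 = 3.033 m above the base.
Overturning moment M_o = P_a × H/3 = 210.3 × 3.033 = 637.8.
Resisting moment M_r = W × 2.97 = 792.8 × 2.97 = 2355.
FS_overturning = M_r/M_o = 2355/637.8 = 3.692.

3.69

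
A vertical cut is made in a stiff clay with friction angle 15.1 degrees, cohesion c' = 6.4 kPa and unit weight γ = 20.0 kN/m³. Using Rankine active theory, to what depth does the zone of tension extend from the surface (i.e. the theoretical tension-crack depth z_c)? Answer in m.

0.836 m

K_a = tan²(45° − 15.1°/2) = 0.5867; √K_a = 0.7659.
The active pressure is zero where K_a γ z = 2c√K_a, so z_c = 2c/(γ√K_a) = 2×6.4/(20.0×0.7659) = 0.8356 m.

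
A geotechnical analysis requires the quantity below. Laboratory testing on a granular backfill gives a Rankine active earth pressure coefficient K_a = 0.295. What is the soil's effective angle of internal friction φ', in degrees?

K_a = tan²(45° − φ/2) ⇒ 45° − φ/2 = arctan(√0.295) = 28.51°.
φ = 2(45° − 28.51°) = 32.98°.

33.0°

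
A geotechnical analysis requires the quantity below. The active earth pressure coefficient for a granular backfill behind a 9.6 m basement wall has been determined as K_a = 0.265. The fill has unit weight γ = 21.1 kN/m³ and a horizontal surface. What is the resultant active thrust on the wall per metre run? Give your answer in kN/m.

258 kN/m

P = ½ K_a γ H² = 0.5 × 0.265 × 21.1 × 9.6² = 257.7 kN/m.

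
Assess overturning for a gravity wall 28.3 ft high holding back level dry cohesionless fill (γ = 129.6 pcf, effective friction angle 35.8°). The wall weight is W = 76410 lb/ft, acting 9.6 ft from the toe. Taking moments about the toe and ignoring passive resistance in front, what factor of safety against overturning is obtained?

K_a = tan²(45° − 35.8°/2) = 0.2619.
P_a = ½K_aγH² = 0.5×0.2619×129.6×28.3² = 13590 lb/ft, acting at H/3 = 9.433 ft above the base.
Overturning moment M_o = P_a × H/3 = 13590 × 9.433 = 128200.
Resisting moment M_r = W × 9.6 = 76410 × 9.6 = 733500.
FS_overturning = M_r/M_o = 733500/128200 = 5.722.

5.72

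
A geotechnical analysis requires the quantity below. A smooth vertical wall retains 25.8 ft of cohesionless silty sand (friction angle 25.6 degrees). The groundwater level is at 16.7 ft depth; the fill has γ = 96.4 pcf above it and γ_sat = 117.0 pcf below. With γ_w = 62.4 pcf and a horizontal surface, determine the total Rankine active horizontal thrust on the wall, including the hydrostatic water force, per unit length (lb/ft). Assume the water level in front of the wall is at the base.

K_a = tan²(45° − φ/2) = 0.3966.
γ' = 117.0 − 62.4 = 54.60 pcf. Depth below WT = 9.1 ft.
σ'_h at WT = K_a γ d_w = 638.4 psf; at base = 638.4 + K_a γ' × 9.1 = 835.5 psf.
P₁ (0–16.7 ft) = ½×638.4×16.7 = 5331. P₂ (16.7–25.8 ft) = ½(638.4+835.5)×9.1 = 6706.
P_w = ½ γ_w h₂² = 0.5×62.4×9.1² = 2584. Total = 5331+6706+2584 = 14620 lb/ft.

14600 lb/ft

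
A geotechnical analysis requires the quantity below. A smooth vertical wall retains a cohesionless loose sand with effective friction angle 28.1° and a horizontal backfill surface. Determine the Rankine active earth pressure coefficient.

0.360

K_a = tan²(45° − φ/2) = tan²(30.95°) = 0.3596.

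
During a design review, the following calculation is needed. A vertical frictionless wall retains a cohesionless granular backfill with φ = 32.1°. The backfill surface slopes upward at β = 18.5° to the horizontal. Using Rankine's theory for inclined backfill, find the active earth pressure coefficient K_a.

K_a = cos β · (cos β − √(cos²β − cos²φ)) / (cos β + √(cos²β − cos²φ)).
cos β = 0.9483, cos φ = 0.8471, √(cos²β − cos²φ) = 0.4263.
K_a = 0.9483 × (0.9483 − 0.4263)/(0.9483 + 0.4263) = 0.3602.

0.360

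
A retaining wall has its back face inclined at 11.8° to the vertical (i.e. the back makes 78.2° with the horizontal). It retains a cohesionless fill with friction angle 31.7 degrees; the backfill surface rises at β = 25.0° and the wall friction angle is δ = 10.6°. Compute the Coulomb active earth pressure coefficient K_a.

0.595

K_a = sin²(α+φ) / [sin²α · sin(α−δ) · (1 + √{sin(φ+δ)sin(φ−β) / (sin(α−δ)sin(α+β))})²].
With α = 78.2°, φ = 31.7°, δ = 10.6°, β = 25.0°: K_a = 0.5948.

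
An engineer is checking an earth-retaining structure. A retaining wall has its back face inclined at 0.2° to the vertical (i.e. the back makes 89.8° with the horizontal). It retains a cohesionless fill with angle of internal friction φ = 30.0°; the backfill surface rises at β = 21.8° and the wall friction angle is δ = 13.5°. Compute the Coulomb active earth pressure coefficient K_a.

K_a = sin²(α+φ) / [sin²α · sin(α−δ) · (1 + √{sin(φ+δ)sin(φ−β) / (sin(α−δ)sin(α+β))})²].
With α = 89.8°, φ = 30.0°, δ = 13.5°, β = 21.8°: K_a = 0.4384.

0.438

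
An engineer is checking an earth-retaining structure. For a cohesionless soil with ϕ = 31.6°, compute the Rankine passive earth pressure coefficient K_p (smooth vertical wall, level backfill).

K_p = (1 + sin φ)/(1 − sin φ) = tan²(45° + 31.6°/2) = 3.202.

3.20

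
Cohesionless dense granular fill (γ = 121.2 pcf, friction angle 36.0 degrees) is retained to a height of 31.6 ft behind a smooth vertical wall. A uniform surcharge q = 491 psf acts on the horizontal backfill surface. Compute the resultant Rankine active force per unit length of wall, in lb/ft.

19700 lb/ft

K_a = tan²(45° − φ/2) = 0.2596.
Soil triangle: ½ K_a γ H² = 0.5×0.2596×121.2×31.6² = 15710 lb/ft.
Surcharge rectangle: K_a q H = 0.2596×491×31.6 = 4028 lb/ft.
Total = 15710 + 4028 = 19740 lb/ft.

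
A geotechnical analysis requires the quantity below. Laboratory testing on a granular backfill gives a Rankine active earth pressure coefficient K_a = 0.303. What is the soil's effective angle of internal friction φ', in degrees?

32.3°

K_a = tan²(45° − φ/2) ⇒ 45° − φ/2 = arctan(√0.303) = 28.83°.
φ = 2(45° − 28.83°) = 32.34°.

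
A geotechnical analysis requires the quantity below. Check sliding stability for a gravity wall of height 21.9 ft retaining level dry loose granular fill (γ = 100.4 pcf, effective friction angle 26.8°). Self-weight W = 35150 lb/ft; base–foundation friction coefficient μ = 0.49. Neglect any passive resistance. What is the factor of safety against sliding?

1.89

K_a = tan²(45° − 26.8°/2) = 0.3785.
P_a = ½K_aγH² = 0.5×0.3785×100.4×21.9² = 9112 lb/ft, acting at H/3 = 7.300 ft above the base.
FS_sliding = μW / P_a = 0.49×35150 / 9112 = 1.890.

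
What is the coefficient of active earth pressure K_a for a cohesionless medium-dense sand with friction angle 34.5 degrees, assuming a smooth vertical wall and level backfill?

K_a = tan²(45° − φ/2) = tan²(27.75°) = 0.2768.

0.277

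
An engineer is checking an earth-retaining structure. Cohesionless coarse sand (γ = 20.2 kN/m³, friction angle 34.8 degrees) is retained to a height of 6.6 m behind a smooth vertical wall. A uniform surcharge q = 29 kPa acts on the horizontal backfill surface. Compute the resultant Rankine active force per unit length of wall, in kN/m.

K_a = tan²(45° − φ/2) = 0.2733.
Soil triangle: ½ K_a γ H² = 0.5×0.2733×20.2×6.6² = 120.2 kN/m.
Surcharge rectangle: K_a q H = 0.2733×29×6.6 = 52.31 kN/m.
Total = 120.2 + 52.31 = 172.6 kN/m.

173 kN/m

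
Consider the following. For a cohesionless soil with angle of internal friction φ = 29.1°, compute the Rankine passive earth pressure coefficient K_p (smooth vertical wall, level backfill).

2.89

K_p = (1 + sin φ)/(1 − sin φ) = tan²(45° + 29.1°/2) = 2.894.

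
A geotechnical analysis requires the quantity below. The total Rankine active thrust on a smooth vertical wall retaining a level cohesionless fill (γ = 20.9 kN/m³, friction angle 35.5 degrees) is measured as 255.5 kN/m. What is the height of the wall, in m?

9.60 m

K_a = 0.2653. P_a = ½ K_a γ H² ⇒ H = √(2P_a/(K_a γ)).
H = √(2×255.5/(0.2653×20.9)) = 9.601 m.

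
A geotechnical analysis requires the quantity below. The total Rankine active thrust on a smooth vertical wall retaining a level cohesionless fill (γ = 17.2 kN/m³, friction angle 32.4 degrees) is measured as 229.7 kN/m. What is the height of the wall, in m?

K_a = 0.3022. P_a = ½ K_a γ H² ⇒ H = √(2P_a/(K_a γ)).
H = √(2×229.7/(0.3022×17.2)) = 9.401 m.

9.40 m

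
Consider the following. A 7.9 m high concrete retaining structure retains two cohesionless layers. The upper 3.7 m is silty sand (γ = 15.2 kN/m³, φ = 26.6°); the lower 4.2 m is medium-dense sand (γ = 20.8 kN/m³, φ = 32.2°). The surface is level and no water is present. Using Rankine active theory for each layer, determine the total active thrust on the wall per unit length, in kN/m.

K_a1 = tan²(45°−26.6°/2) = 0.3814; K_a2 = tan²(45°−32.2°/2) = 0.3047.
Layer 1: σ at base = K_a1 γ₁ h₁ = 21.45 kPa; P₁ = ½×21.45×3.7 = 39.69.
Layer 2: σ_v at top = γ₁h₁ = 56.24; σ_h top = K_a2×56.24 = 17.14; σ_h base = K_a2×(56.24+20.8×4.2) = 43.76.
P₂ = ½(17.14+43.76)×4.2 = 127.9. Total P_a = 39.69+127.9 = 167.6 kN/m.

168 kN/m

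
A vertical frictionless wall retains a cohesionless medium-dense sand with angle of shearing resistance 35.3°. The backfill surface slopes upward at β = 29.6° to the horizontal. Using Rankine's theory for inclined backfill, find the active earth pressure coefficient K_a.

0.424

K_a = cos β · (cos β − √(cos²β − cos²φ)) / (cos β + √(cos²β − cos²φ)).
cos β = 0.8695, cos φ = 0.8161, √(cos²β − cos²φ) = 0.2999.
K_a = 0.8695 × (0.8695 − 0.2999)/(0.8695 + 0.2999) = 0.4235.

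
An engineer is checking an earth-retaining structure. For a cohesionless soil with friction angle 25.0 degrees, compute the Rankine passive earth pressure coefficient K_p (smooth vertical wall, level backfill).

2.46

K_p = (1 + sin φ)/(1 − sin φ) = tan²(45° + 25.0°/2) = 2.464.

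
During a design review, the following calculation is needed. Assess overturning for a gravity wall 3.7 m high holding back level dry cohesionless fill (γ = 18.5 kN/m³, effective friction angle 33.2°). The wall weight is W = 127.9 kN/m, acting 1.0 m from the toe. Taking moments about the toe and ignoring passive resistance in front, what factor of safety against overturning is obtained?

2.80

K_a = tan²(45° − 33.2°/2) = 0.2924.
P_a = ½K_aγH² = 0.5×0.2924×18.5×3.7² = 37.02 kN/m, acting at H/3 = 1.233 m above the base.
Overturning moment M_o = P_a × H/3 = 37.02 × 1.233 = 45.66.
Resisting moment M_r = W × 1.0 = 127.9 × 1.0 = 127.9.
FS_overturning = M_r/M_o = 127.9/45.66 = 2.801.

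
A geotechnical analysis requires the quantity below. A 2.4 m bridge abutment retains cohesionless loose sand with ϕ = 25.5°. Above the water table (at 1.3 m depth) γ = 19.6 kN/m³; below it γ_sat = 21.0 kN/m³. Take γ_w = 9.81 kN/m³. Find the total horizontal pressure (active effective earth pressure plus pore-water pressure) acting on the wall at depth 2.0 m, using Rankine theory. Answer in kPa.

20.1 kPa

K_a = (1 − sin φ)/(1 + sin φ) = 0.3981.
γ' = 21.0 − 9.81 = 11.19 kN/m³.
Effective vertical stress at 2.0 m: σ'_v = 19.6×1.3 + 11.19×0.700 = 33.31 kPa.
σ'_h = K_a σ'_v = 0.3981 × 33.31 = 13.26 kPa; u = γ_w × 0.700 = 6.867 kPa.
Total σ_h = 13.26 + 6.867 = 20.13 kPa.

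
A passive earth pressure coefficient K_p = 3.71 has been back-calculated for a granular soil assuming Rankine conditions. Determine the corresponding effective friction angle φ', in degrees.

35.1°

K_p = (1+sin φ)/(1−sin φ) ⇒ sin φ = (K_p − 1)/(K_p + 1) = 0.5754.
φ = arcsin(0.5754) = 35.13°.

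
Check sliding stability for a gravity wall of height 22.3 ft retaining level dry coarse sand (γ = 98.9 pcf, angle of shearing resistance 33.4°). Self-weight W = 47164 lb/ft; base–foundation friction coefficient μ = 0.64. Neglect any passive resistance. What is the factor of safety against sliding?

4.23

K_a = tan²(45° − 33.4°/2) = 0.2899.
P_a = ½K_aγH² = 0.5×0.2899×98.9×22.3² = 7129 lb/ft, acting at H/3 = 7.433 ft above the base.
FS_sliding = μW / P_a = 0.64×47164 / 7129 = 4.234.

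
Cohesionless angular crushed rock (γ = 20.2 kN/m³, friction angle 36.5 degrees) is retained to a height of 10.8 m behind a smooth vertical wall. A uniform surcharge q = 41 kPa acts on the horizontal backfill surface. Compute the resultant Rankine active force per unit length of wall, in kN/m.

412 kN/m

K_a = tan²(45° − φ/2) = 0.2541.
Soil triangle: ½ K_a γ H² = 0.5×0.2541×20.2×10.8² = 299.3 kN/m.
Surcharge rectangle: K_a q H = 0.2541×41×10.8 = 112.5 kN/m.
Total = 299.3 + 112.5 = 411.8 kN/m.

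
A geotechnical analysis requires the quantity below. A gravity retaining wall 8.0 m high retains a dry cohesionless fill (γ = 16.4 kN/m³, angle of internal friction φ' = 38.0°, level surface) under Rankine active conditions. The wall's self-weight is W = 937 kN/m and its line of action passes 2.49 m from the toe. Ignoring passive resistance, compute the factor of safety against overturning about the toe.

K_a = tan²(45° − 38.0°/2) = 0.2379.
P_a = ½K_aγH² = 0.5×0.2379×16.4×8.0² = 124.8 kN/m, acting at H/3 = 2.667 m above the base.
Overturning moment M_o = P_a × H/3 = 124.8 × 2.667 = 332.9.
Resisting moment M_r = W × 2.49 = 937 × 2.49 = 2333.
FS_overturning = M_r/M_o = 2333/332.9 = 7.008.

7.01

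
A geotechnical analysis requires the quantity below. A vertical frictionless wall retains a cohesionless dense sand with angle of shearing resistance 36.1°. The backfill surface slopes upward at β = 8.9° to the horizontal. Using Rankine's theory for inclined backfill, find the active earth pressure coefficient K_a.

K_a = cos β · (cos β − √(cos²β − cos²φ)) / (cos β + √(cos²β − cos²φ)).
cos β = 0.9880, cos φ = 0.8080, √(cos²β − cos²φ) = 0.5685.
K_a = 0.9880 × (0.9880 − 0.5685)/(0.9880 + 0.5685) = 0.2662.

0.266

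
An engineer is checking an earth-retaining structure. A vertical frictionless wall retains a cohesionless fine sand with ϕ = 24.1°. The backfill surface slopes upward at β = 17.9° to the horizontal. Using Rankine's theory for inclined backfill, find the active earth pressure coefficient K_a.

K_a = cos β · (cos β − √(cos²β − cos²φ)) / (cos β + √(cos²β − cos²φ)).
cos β = 0.9516, cos φ = 0.9128, √(cos²β − cos²φ) = 0.2688.
K_a = 0.9516 × (0.9516 − 0.2688)/(0.9516 + 0.2688) = 0.5324.

0.532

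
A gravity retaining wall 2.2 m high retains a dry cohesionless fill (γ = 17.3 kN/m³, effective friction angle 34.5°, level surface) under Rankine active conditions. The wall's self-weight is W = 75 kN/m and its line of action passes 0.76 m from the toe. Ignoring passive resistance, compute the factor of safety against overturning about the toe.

6.71

K_a = tan²(45° − 34.5°/2) = 0.2768.
P_a = ½K_aγH² = 0.5×0.2768×17.3×2.2² = 11.59 kN/m, acting at H/3 = 0.7333 m above the base.
Overturning moment M_o = P_a × H/3 = 11.59 × 0.7333 = 8.498.
Resisting moment M_r = W × 0.76 = 75 × 0.76 = 57.00.
FS_overturning = M_r/M_o = 57.00/8.498 = 6.707.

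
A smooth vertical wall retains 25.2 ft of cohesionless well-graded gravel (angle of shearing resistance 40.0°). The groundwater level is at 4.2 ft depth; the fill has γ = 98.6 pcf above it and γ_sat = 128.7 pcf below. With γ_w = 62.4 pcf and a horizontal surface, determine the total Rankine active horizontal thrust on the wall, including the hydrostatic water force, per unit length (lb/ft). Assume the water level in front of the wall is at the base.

K_a = tan²(45° − φ/2) = 0.2174.
γ' = 128.7 − 62.4 = 66.30 pcf. Depth below WT = 21.0 ft.
σ'_h at WT = K_a γ d_w = 90.05 psf; at base = 90.05 + K_a γ' × 21.0 = 392.8 psf.
P₁ (0–4.2 ft) = ½×90.05×4.2 = 189.1. P₂ (4.2–25.2 ft) = ½(90.05+392.8)×21.0 = 5070.
P_w = ½ γ_w h₂² = 0.5×62.4×21.0² = 13760. Total = 189.1+5070+13760 = 19020 lb/ft.

19000 lb/ft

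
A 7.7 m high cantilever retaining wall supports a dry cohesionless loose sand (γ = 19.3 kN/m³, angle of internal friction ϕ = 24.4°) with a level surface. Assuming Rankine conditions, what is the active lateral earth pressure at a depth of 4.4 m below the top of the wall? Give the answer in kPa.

K_a = (1 − sin φ)/(1 + sin φ) = 0.4153.
σ_h = K_a γ z = 0.4153 × 19.3 × 4.4 = 35.27 kPa.

35.3 kPa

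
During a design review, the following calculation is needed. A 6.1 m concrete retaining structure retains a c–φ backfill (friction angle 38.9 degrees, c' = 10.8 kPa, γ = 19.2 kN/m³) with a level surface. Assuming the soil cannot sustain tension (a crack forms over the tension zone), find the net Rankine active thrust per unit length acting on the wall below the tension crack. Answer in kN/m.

K_a = 0.2285; √K_a = 0.4780.
Tension-crack depth z_c = 2c/(γ√K_a) = 2×10.8/(19.2×0.4780) = 2.353 m.
σ_a at base = K_a γ H − 2c√K_a = 0.2285×19.2×6.1 − 2×10.8×0.4780 = 16.44 kPa.
P_a = ½ × 16.44 × (H − z_c) = 0.5×16.44×3.747 = 30.80 kN/m.

30.8 kN/m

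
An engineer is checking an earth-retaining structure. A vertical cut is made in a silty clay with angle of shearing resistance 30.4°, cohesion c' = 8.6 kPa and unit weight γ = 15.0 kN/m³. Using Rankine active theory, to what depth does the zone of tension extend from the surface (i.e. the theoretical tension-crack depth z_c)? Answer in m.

2.00 m

K_a = tan²(45° − 30.4°/2) = 0.3280; √K_a = 0.5727.
The active pressure is zero where K_a γ z = 2c√K_a, so z_c = 2c/(γ√K_a) = 2×8.6/(15.0×0.5727) = 2.002 m.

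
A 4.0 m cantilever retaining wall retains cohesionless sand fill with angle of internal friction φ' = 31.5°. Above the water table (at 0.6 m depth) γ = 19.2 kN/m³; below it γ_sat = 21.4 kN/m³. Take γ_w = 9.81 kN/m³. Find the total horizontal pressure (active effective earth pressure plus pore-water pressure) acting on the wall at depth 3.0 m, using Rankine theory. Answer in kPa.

35.9 kPa

K_a = (1 − sin φ)/(1 + sin φ) = 0.3136.
γ' = 21.4 − 9.81 = 11.59 kN/m³.
Effective vertical stress at 3.0 m: σ'_v = 19.2×0.6 + 11.59×2.40 = 39.34 kPa.
σ'_h = K_a σ'_v = 0.3136 × 39.34 = 12.34 kPa; u = γ_w × 2.40 = 23.54 kPa.
Total σ_h = 12.34 + 23.54 = 35.88 kPa.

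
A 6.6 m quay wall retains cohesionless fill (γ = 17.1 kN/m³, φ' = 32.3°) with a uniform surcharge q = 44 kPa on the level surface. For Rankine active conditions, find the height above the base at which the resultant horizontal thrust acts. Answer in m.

K_a = 0.3035.
Triangular part P₁ = ½K_aγH² = 113.0 at H/3 = 2.200 m; rectangular part P₂ = K_a q H = 88.13 at H/2 = 3.300 m.
ȳ = (P₁·2.200 + P₂·3.300)/(P₁+P₂) = 2.682 m.

2.68 m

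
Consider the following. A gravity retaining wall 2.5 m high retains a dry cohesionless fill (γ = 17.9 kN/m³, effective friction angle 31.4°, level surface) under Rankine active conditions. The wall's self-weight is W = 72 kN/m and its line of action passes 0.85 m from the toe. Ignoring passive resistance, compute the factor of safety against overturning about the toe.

K_a = tan²(45° − 31.4°/2) = 0.3149.
P_a = ½K_aγH² = 0.5×0.3149×17.9×2.5² = 17.62 kN/m, acting at H/3 = 0.8333 m above the base.
Overturning moment M_o = P_a × H/3 = 17.62 × 0.8333 = 14.68.
Resisting moment M_r = W × 0.85 = 72 × 0.85 = 61.20.
FS_overturning = M_r/M_o = 61.20/14.68 = 4.169.

4.17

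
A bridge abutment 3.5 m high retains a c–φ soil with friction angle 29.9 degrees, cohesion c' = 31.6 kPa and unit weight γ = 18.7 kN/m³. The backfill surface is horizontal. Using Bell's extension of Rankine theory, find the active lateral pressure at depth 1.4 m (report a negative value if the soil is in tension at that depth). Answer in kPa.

-27.8 kPa

K_a = (1 − sin φ)/(1 + sin φ) = 0.3347.
σ_a = K_a γ z − 2c√K_a = 0.3347×18.7×1.4 − 2×31.6×0.5785 = -27.80 kPa.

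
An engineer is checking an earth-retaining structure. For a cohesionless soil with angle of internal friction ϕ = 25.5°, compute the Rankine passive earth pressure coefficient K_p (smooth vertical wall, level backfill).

2.51

K_p = (1 + sin φ)/(1 − sin φ) = tan²(45° + 25.5°/2) = 2.512.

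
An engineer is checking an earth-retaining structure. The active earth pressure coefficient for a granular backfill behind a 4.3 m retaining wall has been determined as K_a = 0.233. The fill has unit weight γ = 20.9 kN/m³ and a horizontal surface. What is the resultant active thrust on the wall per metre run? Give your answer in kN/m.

P = ½ K_a γ H² = 0.5 × 0.233 × 20.9 × 4.3² = 45.02 kN/m.

45.0 kN/m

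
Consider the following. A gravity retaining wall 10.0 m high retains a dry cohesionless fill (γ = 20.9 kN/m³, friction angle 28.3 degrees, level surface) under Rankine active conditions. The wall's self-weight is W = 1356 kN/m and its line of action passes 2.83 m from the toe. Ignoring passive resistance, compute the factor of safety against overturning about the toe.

3.09

K_a = tan²(45° − 28.3°/2) = 0.3568.
P_a = ½K_aγH² = 0.5×0.3568×20.9×10.0² = 372.8 kN/m, acting at H/3 = 3.333 m above the base.
Overturning moment M_o = P_a × H/3 = 372.8 × 3.333 = 1243.
Resisting moment M_r = W × 2.83 = 1356 × 2.83 = 3837.
FS_overturning = M_r/M_o = 3837/1243 = 3.088.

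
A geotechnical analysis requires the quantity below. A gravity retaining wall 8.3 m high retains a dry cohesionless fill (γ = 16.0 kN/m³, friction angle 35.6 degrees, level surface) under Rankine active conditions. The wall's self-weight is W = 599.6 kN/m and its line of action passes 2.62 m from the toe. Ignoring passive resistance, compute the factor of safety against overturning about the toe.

3.90

K_a = tan²(45° − 35.6°/2) = 0.2641.
P_a = ½K_aγH² = 0.5×0.2641×16.0×8.3² = 145.6 kN/m, acting at H/3 = 2.767 m above the base.
Overturning moment M_o = P_a × H/3 = 145.6 × 2.767 = 402.7.
Resisting moment M_r = W × 2.62 = 599.6 × 2.62 = 1571.
FS_overturning = M_r/M_o = 1571/402.7 = 3.901.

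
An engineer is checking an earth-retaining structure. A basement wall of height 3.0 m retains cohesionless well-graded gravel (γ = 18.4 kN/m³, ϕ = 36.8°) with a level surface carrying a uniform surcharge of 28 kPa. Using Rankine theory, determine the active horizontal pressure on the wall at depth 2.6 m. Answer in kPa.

19.0 kPa

K_a = (1 − sin φ)/(1 + sin φ) = 0.2508.
σ_v = γz + q = 18.4 × 2.6 + 28 = 75.84 kPa.
σ_h = K_a σ_v = 0.2508 × 75.84 = 19.02 kPa.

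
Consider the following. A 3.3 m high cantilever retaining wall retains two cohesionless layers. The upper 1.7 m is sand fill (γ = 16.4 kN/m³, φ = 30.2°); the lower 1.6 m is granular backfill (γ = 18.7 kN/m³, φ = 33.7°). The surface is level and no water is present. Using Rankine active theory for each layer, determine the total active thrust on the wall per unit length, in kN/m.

K_a1 = tan²(45°−30.2°/2) = 0.3307; K_a2 = tan²(45°−33.7°/2) = 0.2863.
Layer 1: σ at base = K_a1 γ₁ h₁ = 9.219 kPa; P₁ = ½×9.219×1.7 = 7.836.
Layer 2: σ_v at top = γ₁h₁ = 27.88; σ_h top = K_a2×27.88 = 7.982; σ_h base = K_a2×(27.88+18.7×1.6) = 16.55.
P₂ = ½(7.982+16.55)×1.6 = 19.62. Total P_a = 7.836+19.62 = 27.46 kN/m.

27.5 kN/m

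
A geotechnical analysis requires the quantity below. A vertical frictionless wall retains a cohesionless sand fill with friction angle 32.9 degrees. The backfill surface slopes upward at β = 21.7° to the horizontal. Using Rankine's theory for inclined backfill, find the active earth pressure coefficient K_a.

0.372

K_a = cos β · (cos β − √(cos²β − cos²φ)) / (cos β + √(cos²β − cos²φ)).
cos β = 0.9291, cos φ = 0.8396, √(cos²β − cos²φ) = 0.3979.
K_a = 0.9291 × (0.9291 − 0.3979)/(0.9291 + 0.3979) = 0.3719.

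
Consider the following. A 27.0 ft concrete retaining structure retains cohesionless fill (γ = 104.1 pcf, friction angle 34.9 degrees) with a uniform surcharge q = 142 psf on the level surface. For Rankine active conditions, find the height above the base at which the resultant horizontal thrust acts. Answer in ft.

K_a = 0.2721.
Triangular part P₁ = ½K_aγH² = 10330 at H/3 = 9.000 ft; rectangular part P₂ = K_a q H = 1043 at H/2 = 13.50 ft.
ȳ = (P₁·9.000 + P₂·13.50)/(P₁+P₂) = 9.413 ft.

9.41 ft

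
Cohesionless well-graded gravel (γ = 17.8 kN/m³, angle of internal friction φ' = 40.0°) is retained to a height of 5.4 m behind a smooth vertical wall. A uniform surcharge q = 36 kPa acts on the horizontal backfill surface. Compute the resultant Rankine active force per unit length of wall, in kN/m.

K_a = tan²(45° − φ/2) = 0.2174.
Soil triangle: ½ K_a γ H² = 0.5×0.2174×17.8×5.4² = 56.43 kN/m.
Surcharge rectangle: K_a q H = 0.2174×36×5.4 = 42.27 kN/m.
Total = 56.43 + 42.27 = 98.70 kN/m.

98.7 kN/m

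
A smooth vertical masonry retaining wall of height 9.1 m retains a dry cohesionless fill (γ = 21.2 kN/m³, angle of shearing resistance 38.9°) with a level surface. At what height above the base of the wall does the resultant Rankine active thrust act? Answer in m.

K_a = 0.2285.
The pressure distribution is triangular, so the resultant acts at H/3 above the base = 9.1/3 = 3.033 m.

3.03 m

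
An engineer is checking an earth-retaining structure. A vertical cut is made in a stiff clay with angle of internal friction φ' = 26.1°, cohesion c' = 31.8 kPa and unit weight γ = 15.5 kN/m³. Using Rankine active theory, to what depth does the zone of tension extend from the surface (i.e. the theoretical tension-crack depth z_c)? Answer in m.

K_a = tan²(45° − 26.1°/2) = 0.3889; √K_a = 0.6237.
The active pressure is zero where K_a γ z = 2c√K_a, so z_c = 2c/(γ√K_a) = 2×31.8/(15.5×0.6237) = 6.579 m.

6.58 m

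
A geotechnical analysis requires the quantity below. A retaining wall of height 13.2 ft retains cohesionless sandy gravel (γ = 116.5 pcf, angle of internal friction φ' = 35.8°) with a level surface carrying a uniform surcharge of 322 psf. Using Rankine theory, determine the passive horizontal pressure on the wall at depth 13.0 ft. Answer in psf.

7010 psf

K_p = (1 + sin φ)/(1 − sin φ) = 3.819.
σ_v = γz + q = 116.5 × 13.0 + 322 = 1836 psf.
σ_h = K_p σ_v = 3.819 × 1836 = 7013 psf.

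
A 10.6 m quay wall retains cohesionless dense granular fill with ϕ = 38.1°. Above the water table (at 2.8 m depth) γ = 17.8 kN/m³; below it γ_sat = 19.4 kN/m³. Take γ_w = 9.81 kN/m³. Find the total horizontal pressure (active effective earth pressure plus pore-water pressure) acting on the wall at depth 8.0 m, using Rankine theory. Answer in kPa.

K_a = (1 − sin φ)/(1 + sin φ) = 0.2368.
γ' = 19.4 − 9.81 = 9.590 kN/m³.
Effective vertical stress at 8.0 m: σ'_v = 17.8×2.8 + 9.590×5.20 = 99.71 kPa.
σ'_h = K_a σ'_v = 0.2368 × 99.71 = 23.61 kPa; u = γ_w × 5.20 = 51.01 kPa.
Total σ_h = 23.61 + 51.01 = 74.63 kPa.

74.6 kPa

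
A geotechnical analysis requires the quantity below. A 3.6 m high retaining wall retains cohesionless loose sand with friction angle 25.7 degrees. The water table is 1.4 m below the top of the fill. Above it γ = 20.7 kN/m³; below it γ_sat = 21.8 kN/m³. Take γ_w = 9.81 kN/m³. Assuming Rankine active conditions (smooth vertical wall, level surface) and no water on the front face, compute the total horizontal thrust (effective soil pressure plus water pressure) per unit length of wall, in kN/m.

K_a = tan²(45° − φ/2) = 0.3950.
γ' = 21.8 − 9.81 = 11.99 kN/m³. Depth below WT = 2.2 m.
σ'_h at WT = K_a γ d_w = 11.45 kPa; at base = 11.45 + K_a γ' × 2.2 = 21.87 kPa.
P₁ (0–1.4 m) = ½×11.45×1.4 = 8.014. P₂ (1.4–3.6 m) = ½(11.45+21.87)×2.2 = 36.65.
P_w = ½ γ_w h₂² = 0.5×9.81×2.2² = 23.74. Total = 8.014+36.65+23.74 = 68.40 kN/m.

68.4 kN/m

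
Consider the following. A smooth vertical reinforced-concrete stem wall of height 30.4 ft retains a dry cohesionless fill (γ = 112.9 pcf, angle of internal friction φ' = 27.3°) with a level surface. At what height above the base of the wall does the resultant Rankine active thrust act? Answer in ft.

K_a = 0.3711.
The pressure distribution is triangular, so the resultant acts at H/3 above the base = 30.4/3 = 10.13 ft.

10.1 ft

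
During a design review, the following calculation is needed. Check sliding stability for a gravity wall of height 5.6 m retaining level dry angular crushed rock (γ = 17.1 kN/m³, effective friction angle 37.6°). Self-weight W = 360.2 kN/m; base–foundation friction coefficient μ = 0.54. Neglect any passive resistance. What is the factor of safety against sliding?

3.00

K_a = tan²(45° − 37.6°/2) = 0.2421.
P_a = ½K_aγH² = 0.5×0.2421×17.1×5.6² = 64.92 kN/m, acting at H/3 = 1.867 m above the base.
FS_sliding = μW / P_a = 0.54×360.2 / 64.92 = 2.996.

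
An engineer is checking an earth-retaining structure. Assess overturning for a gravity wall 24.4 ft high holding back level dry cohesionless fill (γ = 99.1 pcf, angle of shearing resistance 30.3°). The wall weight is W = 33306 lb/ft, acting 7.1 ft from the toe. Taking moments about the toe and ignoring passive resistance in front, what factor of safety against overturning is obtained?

2.99

K_a = tan²(45° − 30.3°/2) = 0.3293.
P_a = ½K_aγH² = 0.5×0.3293×99.1×24.4² = 9715 lb/ft, acting at H/3 = 8.133 ft above the base.
Overturning moment M_o = P_a × H/3 = 9715 × 8.133 = 79020.
Resisting moment M_r = W × 7.1 = 33306 × 7.1 = 236500.
FS_overturning = M_r/M_o = 236500/79020 = 2.993.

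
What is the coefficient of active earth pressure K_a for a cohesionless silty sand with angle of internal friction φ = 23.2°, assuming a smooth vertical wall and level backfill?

K_a = (1 − sin φ)/(1 + sin φ) = (1 − sin 23.2°)/(1 + sin 23.2°) = 0.4348.

0.435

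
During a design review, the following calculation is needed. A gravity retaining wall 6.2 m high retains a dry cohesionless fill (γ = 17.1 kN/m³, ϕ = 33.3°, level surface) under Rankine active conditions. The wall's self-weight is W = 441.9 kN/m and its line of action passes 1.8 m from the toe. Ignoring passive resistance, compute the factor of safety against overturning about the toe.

K_a = tan²(45° − 33.3°/2) = 0.2911.
P_a = ½K_aγH² = 0.5×0.2911×17.1×6.2² = 95.69 kN/m, acting at H/3 = 2.067 m above the base.
Overturning moment M_o = P_a × H/3 = 95.69 × 2.067 = 197.8.
Resisting moment M_r = W × 1.8 = 441.9 × 1.8 = 795.4.
FS_overturning = M_r/M_o = 795.4/197.8 = 4.022.

4.02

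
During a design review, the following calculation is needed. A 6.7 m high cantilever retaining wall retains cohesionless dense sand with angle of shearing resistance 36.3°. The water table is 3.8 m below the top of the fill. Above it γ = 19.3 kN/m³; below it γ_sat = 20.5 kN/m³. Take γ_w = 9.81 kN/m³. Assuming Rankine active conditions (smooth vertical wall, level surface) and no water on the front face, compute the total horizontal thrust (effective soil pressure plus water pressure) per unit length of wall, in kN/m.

K_a = tan²(45° − φ/2) = 0.2563.
γ' = 20.5 − 9.81 = 10.69 kN/m³. Depth below WT = 2.9 m.
σ'_h at WT = K_a γ d_w = 18.79 kPa; at base = 18.79 + K_a γ' × 2.9 = 26.74 kPa.
P₁ (0–3.8 m) = ½×18.79×3.8 = 35.71. P₂ (3.8–6.7 m) = ½(18.79+26.74)×2.9 = 66.03.
P_w = ½ γ_w h₂² = 0.5×9.81×2.9² = 41.25. Total = 35.71+66.03+41.25 = 143.0 kN/m.

143 kN/m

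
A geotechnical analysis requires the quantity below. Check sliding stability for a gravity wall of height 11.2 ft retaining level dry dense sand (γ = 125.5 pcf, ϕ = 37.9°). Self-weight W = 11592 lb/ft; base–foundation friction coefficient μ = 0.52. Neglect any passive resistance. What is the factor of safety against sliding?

3.20

K_a = tan²(45° − 37.9°/2) = 0.2389.
P_a = ½K_aγH² = 0.5×0.2389×125.5×11.2² = 1881 lb/ft, acting at H/3 = 3.733 ft above the base.
FS_sliding = μW / P_a = 0.52×11592 / 1881 = 3.205.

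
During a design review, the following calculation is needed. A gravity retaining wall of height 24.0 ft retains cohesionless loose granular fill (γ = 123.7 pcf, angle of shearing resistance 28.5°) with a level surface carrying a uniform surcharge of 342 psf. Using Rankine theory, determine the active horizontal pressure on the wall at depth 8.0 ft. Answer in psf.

K_a = (1 − sin φ)/(1 + sin φ) = 0.3540.
σ_v = γz + q = 123.7 × 8.0 + 342 = 1332 psf.
σ_h = K_a σ_v = 0.3540 × 1332 = 471.3 psf.

471 psf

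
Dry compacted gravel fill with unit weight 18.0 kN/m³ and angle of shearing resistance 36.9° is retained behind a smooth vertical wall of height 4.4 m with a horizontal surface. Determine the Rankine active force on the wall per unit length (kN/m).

K_a = tan²(45° − φ/2) = 0.2497.
P_a = ½ K_a γ H² = 0.5 × 0.2497 × 18.0 × 4.4² = 43.50 kN/m.

43.5 kN/m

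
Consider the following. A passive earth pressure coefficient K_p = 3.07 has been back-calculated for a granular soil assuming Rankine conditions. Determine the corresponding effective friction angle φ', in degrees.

30.6°

K_p = (1+sin φ)/(1−sin φ) ⇒ sin φ = (K_p − 1)/(K_p + 1) = 0.5086.
φ = arcsin(0.5086) = 30.57°.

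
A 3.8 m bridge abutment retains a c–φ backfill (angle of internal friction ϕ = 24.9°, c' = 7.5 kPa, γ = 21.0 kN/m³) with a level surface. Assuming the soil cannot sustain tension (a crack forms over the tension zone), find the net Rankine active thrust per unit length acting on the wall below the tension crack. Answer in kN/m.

K_a = 0.4074; √K_a = 0.6383.
Tension-crack depth z_c = 2c/(γ√K_a) = 2×7.5/(21.0×0.6383) = 1.119 m.
σ_a at base = K_a γ H − 2c√K_a = 0.4074×21.0×3.8 − 2×7.5×0.6383 = 22.94 kPa.
P_a = ½ × 22.94 × (H − z_c) = 0.5×22.94×2.681 = 30.75 kN/m.

30.7 kN/m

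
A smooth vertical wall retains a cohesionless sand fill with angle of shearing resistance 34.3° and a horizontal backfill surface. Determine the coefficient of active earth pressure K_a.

0.279

K_a = tan²(45° − φ/2) = tan²(27.85°) = 0.2792.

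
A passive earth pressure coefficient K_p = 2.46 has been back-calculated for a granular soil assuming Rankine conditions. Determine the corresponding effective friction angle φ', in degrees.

25.0°

K_p = (1+sin φ)/(1−sin φ) ⇒ sin φ = (K_p − 1)/(K_p + 1) = 0.4220.
φ = arcsin(0.4220) = 24.96°.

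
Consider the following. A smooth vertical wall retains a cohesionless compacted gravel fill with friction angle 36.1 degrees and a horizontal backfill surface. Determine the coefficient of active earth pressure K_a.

K_a = (1 − sin φ)/(1 + sin φ) = (1 − sin 36.1°)/(1 + sin 36.1°) = 0.2585.

0.258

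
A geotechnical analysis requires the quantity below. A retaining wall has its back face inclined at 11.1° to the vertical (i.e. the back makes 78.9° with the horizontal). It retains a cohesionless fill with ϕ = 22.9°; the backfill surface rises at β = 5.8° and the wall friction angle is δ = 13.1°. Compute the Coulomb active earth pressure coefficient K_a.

0.529

K_a = sin²(α+φ) / [sin²α · sin(α−δ) · (1 + √{sin(φ+δ)sin(φ−β) / (sin(α−δ)sin(α+β))})²].
With α = 78.9°, φ = 22.9°, δ = 13.1°, β = 5.8°: K_a = 0.5289.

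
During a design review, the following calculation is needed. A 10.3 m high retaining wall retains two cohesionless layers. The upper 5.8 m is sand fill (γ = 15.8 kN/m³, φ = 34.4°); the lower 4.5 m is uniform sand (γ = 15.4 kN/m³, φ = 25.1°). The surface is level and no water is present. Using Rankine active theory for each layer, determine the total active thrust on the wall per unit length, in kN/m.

K_a1 = tan²(45°−34.4°/2) = 0.2780; K_a2 = tan²(45°−25.1°/2) = 0.4043.
Layer 1: σ at base = K_a1 γ₁ h₁ = 25.47 kPa; P₁ = ½×25.47×5.8 = 73.88.
Layer 2: σ_v at top = γ₁h₁ = 91.64; σ_h top = K_a2×91.64 = 37.05; σ_h base = K_a2×(91.64+15.4×4.5) = 65.07.
P₂ = ½(37.05+65.07)×4.5 = 229.8. Total P_a = 73.88+229.8 = 303.6 kN/m.

304 kN/m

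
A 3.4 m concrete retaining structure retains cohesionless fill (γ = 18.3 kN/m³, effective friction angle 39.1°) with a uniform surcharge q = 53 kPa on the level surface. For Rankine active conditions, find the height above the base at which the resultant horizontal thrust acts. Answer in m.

K_a = 0.2265.
Triangular part P₁ = ½K_aγH² = 23.96 at H/3 = 1.133 m; rectangular part P₂ = K_a q H = 40.81 at H/2 = 1.700 m.
ȳ = (P₁·1.133 + P₂·1.700)/(P₁+P₂) = 1.490 m.

1.49 m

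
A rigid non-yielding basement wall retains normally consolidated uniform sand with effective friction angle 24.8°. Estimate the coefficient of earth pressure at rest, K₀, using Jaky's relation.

K₀ = 1 − sin φ' = 1 − sin 24.8° = 0.5805.

0.581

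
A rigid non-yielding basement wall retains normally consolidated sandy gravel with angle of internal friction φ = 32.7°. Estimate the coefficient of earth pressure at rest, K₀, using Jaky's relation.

K₀ = 1 − sin φ' = 1 − sin 32.7° = 0.4598.

0.460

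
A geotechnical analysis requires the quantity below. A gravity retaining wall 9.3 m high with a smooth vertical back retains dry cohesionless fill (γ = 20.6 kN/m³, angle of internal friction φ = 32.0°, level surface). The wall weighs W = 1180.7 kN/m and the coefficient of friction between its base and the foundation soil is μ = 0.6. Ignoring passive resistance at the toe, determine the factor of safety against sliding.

2.59

K_a = tan²(45° − 32.0°/2) = 0.3073.
P_a = ½K_aγH² = 0.5×0.3073×20.6×9.3² = 273.7 kN/m, acting at H/3 = 3.100 m above the base.
FS_sliding = μW / P_a = 0.6×1180.7 / 273.7 = 2.588.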